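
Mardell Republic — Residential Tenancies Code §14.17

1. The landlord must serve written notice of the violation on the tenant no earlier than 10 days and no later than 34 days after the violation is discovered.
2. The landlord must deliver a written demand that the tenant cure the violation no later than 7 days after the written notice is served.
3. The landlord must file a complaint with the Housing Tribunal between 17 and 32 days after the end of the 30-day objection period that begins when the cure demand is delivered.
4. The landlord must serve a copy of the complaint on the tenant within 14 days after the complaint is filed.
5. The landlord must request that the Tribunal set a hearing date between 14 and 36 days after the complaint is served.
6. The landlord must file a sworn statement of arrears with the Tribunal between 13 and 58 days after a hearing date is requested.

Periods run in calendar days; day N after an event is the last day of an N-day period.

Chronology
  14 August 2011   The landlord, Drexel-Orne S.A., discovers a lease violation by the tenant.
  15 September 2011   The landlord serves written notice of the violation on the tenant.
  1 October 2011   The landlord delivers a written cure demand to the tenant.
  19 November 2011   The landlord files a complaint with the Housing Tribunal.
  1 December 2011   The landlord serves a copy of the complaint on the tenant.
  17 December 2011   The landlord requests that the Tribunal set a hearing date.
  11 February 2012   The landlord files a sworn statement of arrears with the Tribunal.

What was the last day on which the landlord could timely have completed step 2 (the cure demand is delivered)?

Step 2 runs from 15 September 2011, when the written notice is served. 7 days after 15 September 2011 is 22 September 2011.

22 September 2011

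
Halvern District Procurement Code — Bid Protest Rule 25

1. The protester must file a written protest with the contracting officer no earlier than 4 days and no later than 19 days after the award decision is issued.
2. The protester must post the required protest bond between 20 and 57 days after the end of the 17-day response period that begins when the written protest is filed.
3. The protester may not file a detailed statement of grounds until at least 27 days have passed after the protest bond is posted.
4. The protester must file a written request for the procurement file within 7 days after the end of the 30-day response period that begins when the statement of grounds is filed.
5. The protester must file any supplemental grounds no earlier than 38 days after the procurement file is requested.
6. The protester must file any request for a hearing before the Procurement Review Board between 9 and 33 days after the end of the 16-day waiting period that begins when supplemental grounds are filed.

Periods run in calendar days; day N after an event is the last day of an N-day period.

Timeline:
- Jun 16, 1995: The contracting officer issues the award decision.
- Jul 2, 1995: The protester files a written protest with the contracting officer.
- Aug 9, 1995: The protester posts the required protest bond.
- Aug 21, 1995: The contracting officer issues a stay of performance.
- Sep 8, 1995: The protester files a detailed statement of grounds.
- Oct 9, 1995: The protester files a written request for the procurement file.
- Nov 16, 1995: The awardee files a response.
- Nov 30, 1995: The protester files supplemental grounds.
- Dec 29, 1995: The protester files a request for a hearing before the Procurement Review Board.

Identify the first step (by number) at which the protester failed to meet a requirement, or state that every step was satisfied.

None — every step was satisfied

Step 1 — 4 and 19 days from Jun 16, 1995 (when the award decision is issued) are Jun 20, 1995 and Jul 5, 1995 respectively; done Jul 2, 1995, which is between those dates.
Step 2 — 20 and 57 days from Jul 19, 1995 (end of the 17-day response period, which began when the written protest is filed on Jul 2, 1995) are Aug 8, 1995 and Sep 14, 1995 respectively; done Aug 9, 1995, which is between those dates.
Step 3 — must wait 27 days from Aug 9, 1995 (when the protest bond is posted), so not before Sep 5, 1995; Sep 8, 1995 is on or after that date.
Step 4 — counting 7 days from Oct 8, 1995 (end of the 30-day response period, which began when the statement of grounds is filed on Sep 8, 1995) gives a deadline of Oct 15, 1995; completed Oct 9, 1995, before the deadline.
Step 5 — must wait 38 days from Oct 9, 1995 (when the procurement file is requested), so not before Nov 16, 1995; done Nov 30, 1995, after the minimum wait.
Step 6 — 9 and 33 days from Dec 16, 1995 (end of the 16-day waiting period, which began when supplemental grounds are filed on Nov 30, 1995) are Dec 25, 1995 and Jan 18, 1996 respectively; Dec 29, 1995 falls inside that range.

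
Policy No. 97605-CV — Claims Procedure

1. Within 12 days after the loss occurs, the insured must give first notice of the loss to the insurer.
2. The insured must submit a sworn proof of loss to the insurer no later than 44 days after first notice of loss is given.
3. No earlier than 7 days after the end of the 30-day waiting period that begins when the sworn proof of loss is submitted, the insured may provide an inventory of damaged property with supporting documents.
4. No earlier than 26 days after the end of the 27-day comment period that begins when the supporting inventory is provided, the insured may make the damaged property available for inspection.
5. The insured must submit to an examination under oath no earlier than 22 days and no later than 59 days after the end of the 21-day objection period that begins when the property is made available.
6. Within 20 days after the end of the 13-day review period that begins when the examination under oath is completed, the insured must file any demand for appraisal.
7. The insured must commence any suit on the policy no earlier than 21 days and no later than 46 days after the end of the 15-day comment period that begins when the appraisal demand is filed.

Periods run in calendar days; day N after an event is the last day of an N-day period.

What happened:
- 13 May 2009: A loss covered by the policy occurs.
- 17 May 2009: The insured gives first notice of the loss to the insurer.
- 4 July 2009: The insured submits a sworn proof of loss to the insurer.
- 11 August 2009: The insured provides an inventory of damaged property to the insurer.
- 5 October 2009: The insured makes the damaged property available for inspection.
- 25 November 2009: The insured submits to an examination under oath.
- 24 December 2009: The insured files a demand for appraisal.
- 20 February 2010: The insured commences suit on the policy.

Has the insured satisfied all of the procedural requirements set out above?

No

Step 1: 12 days after 13 May 2009 (when the loss occurs) is 25 May 2009; completed 17 May 2009, before the deadline.
Step 2: 44 days after 17 May 2009 (when first notice of loss is given) is 30 June 2009; not done until 4 July 2009, 4 days after the deadline.
Later steps need not be reached.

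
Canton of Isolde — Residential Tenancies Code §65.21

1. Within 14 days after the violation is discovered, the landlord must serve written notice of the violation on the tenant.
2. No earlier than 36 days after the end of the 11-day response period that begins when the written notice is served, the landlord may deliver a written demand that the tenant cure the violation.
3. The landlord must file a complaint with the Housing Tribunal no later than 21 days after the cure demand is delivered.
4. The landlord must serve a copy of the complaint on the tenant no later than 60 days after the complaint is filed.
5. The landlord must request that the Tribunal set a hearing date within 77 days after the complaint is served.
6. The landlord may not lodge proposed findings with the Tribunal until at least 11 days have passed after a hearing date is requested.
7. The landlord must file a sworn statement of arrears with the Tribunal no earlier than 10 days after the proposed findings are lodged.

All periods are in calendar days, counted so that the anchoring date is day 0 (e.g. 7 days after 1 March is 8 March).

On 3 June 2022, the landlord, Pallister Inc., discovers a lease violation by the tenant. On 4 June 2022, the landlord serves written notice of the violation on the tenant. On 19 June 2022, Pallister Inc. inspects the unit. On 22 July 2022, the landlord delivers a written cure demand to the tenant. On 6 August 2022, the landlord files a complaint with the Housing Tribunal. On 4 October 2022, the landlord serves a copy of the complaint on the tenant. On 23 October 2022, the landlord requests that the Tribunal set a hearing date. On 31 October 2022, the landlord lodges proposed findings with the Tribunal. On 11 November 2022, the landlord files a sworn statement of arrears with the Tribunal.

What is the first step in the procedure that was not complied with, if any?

Step 6

Step 1: 14 days after 3 June 2022 (when the violation is discovered) is 17 June 2022; done 4 June 2022 — timely.
Step 2: the earliest permitted date is 36 days after 15 June 2022 (end of the 11-day response period, which began when the written notice is served on 4 June 2022), i.e. 21 July 2022; done 22 July 2022, after the minimum wait.
Step 3: 21 days after 22 July 2022 (when the cure demand is delivered) is 12 August 2022; completed 6 August 2022, before the deadline.
Step 4: 60 days after 6 August 2022 (when the complaint is filed) is 5 October 2022; 4 October 2022 is within that limit.
Step 5: 77 days after 4 October 2022 (when the complaint is served) is 20 December 2022; 23 October 2022 is within that limit.
Step 6: the earliest permitted date is 11 days after 23 October 2022 (when a hearing date is requested), i.e. 3 November 2022; 31 October 2022 is 3 days before the earliest permitted date.
Later steps need not be reached.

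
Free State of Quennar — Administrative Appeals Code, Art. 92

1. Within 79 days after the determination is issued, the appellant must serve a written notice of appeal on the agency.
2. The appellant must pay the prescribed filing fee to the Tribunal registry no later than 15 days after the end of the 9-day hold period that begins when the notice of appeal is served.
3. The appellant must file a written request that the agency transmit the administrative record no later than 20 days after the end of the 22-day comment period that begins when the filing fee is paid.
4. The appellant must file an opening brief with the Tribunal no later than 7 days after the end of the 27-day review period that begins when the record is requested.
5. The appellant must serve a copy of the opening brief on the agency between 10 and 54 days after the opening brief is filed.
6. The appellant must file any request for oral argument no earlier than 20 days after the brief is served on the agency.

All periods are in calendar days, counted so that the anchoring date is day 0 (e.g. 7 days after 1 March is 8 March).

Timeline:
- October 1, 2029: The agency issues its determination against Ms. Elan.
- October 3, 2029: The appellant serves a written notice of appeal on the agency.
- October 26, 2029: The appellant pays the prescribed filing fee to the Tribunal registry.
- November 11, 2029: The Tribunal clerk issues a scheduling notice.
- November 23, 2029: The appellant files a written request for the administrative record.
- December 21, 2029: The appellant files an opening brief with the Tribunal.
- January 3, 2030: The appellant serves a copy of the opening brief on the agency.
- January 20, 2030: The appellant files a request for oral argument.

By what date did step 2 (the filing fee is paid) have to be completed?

October 27, 2029

The notice of appeal is served on October 3, 2029; the 9-day hold period therefore ends October 12, 2029, and step 2 runs from that date. 15 days after October 12, 2029 is October 27, 2029.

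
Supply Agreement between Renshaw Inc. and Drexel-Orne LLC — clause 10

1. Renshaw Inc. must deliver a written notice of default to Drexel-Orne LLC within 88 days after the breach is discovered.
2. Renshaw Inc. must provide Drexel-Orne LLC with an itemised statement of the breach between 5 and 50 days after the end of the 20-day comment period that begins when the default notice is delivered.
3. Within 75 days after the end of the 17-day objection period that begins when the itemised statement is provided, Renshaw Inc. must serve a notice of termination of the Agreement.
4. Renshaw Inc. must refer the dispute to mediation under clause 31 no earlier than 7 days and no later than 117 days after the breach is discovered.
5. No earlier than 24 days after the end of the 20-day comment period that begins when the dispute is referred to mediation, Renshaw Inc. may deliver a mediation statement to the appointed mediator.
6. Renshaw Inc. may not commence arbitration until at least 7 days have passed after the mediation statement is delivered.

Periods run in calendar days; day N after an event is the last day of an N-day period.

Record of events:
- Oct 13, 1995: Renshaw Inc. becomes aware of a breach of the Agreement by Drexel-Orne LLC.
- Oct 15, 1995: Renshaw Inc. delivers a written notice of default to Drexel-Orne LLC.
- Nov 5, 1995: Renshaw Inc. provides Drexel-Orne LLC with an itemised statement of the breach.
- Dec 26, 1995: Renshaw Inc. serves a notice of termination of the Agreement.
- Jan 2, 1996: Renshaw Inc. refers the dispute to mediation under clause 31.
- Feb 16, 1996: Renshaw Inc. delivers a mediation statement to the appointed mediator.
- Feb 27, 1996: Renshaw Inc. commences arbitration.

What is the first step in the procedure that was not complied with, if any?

Step 2

Step 1 — counting 88 days from Oct 13, 1995 (when the breach is discovered) gives a deadline of Jan 9, 1996; Oct 15, 1995 is within that limit.
Step 2 — 5 and 50 days from Nov 4, 1995 (end of the 20-day comment period, which began when the default notice is delivered on Oct 15, 1995) are Nov 9, 1995 and Dec 24, 1995 respectively; Nov 5, 1995 is 4 days too early.
The procedure was therefore not followed at step 2.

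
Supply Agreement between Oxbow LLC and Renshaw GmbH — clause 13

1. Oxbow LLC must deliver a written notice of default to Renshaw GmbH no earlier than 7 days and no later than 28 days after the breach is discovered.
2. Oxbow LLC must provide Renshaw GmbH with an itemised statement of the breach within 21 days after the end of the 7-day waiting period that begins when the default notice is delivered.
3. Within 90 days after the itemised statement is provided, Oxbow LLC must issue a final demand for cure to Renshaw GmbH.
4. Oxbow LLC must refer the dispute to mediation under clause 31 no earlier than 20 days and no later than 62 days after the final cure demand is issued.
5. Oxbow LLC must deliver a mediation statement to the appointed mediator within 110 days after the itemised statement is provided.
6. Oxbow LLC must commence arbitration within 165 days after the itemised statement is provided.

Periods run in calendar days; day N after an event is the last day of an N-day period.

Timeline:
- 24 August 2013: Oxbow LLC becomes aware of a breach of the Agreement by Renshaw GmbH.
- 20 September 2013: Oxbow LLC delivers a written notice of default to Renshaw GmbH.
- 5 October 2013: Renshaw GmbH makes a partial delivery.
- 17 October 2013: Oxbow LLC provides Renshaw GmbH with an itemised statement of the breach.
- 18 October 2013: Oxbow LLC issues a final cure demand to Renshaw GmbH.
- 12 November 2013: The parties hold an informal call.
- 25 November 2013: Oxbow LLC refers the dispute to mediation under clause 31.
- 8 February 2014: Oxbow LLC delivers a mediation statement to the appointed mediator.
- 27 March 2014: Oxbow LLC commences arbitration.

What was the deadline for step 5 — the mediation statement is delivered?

4 February 2014

Step 5 runs from 17 October 2013, when the itemised statement is provided. 110 days after 17 October 2013 is 4 February 2014.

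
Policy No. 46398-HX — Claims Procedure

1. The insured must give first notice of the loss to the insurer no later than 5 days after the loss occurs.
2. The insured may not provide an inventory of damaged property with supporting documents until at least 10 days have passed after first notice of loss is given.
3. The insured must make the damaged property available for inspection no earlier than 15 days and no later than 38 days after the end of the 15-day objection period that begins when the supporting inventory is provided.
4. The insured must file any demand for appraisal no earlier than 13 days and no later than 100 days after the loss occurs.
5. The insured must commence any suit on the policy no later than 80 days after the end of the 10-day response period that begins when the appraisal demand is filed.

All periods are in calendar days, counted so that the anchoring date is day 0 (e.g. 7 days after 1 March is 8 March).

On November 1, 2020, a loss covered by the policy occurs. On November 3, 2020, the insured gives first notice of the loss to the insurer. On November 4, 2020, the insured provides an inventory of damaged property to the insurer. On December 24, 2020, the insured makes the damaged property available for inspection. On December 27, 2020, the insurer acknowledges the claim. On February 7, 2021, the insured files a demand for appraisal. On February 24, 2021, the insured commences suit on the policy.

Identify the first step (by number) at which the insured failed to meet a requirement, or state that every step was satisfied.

Step 2

Step 1: 5 days after November 1, 2020 (when the loss occurs) is November 6, 2020; November 3, 2020 is within that limit.
Step 2: the earliest permitted date is 10 days after November 3, 2020 (when first notice of loss is given), i.e. November 13, 2020; acted on November 4, 2020, 9 days prematurely.
The procedure was therefore not followed at step 2.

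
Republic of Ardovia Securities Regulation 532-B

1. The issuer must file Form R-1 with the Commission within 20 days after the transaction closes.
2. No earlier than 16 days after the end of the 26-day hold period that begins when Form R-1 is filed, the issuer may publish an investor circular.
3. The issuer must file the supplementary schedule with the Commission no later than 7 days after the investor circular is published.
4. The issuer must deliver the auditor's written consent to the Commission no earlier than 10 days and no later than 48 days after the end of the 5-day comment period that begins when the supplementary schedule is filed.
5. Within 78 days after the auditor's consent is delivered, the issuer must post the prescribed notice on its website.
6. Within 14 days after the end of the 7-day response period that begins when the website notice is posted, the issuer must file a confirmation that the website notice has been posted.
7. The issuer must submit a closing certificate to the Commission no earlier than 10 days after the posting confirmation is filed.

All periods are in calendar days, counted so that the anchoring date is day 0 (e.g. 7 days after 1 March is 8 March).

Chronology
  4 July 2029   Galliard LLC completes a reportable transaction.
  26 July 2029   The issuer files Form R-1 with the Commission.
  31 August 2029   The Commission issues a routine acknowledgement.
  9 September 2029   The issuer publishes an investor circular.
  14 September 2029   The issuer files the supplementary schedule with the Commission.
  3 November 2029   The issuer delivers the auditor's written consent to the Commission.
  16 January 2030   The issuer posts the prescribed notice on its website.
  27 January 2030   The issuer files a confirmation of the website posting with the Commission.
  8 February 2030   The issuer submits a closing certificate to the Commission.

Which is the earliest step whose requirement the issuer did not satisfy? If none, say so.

Step 1: 20 days after 4 July 2029 (when the transaction closes) is 24 July 2029; done 26 July 2029 — 2 days late.
The procedure was therefore not followed at step 1.

Step 1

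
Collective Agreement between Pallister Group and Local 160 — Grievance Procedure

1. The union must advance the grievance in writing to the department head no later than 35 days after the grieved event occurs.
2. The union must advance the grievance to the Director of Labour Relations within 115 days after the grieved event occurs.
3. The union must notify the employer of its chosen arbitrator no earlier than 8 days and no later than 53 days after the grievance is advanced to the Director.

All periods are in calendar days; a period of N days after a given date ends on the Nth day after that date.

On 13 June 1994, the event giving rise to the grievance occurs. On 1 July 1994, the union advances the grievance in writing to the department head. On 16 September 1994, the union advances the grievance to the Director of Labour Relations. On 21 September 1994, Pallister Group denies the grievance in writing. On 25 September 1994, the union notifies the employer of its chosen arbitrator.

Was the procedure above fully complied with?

Yes

Step 1 — counting 35 days from 13 June 1994 (when the grieved event occurs) gives a deadline of 18 July 1994; 1 July 1994 is within that limit.
Step 2 — counting 115 days from 13 June 1994 (when the grieved event occurs) gives a deadline of 6 October 1994; completed 16 September 1994, before the deadline.
Step 3 — 8 and 53 days from 16 September 1994 (when the grievance is advanced to the Director) are 24 September 1994 and 8 November 1994 respectively; done 25 September 1994 — within the window.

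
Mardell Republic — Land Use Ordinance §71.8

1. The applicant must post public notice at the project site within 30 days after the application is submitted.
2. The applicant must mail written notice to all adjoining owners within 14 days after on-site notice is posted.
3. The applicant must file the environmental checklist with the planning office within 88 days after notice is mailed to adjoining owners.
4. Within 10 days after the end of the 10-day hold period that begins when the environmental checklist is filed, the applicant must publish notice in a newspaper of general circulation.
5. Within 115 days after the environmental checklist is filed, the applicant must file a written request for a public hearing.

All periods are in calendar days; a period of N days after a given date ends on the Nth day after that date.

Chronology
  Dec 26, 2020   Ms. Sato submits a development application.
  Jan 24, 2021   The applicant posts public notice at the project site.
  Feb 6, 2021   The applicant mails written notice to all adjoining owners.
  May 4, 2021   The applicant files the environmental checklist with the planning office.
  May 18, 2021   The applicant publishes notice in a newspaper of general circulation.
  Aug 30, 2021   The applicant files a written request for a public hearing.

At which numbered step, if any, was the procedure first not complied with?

Step 1: 30 days after Dec 26, 2020 (when the application is submitted) is Jan 25, 2021; Jan 24, 2021 is within that limit.
Step 2: 14 days after Jan 24, 2021 (when on-site notice is posted) is Feb 7, 2021; Feb 6, 2021 is within that limit.
Step 3: 88 days after Feb 6, 2021 (when notice is mailed to adjoining owners) is May 5, 2021; completed May 4, 2021, before the deadline.
Step 4: 10 days after May 14, 2021 (end of the 10-day hold period, which began when the environmental checklist is filed on May 4, 2021) is May 24, 2021; done May 18, 2021 — timely.
Step 5: 115 days after May 4, 2021 (when the environmental checklist is filed) is Aug 27, 2021; not done until Aug 30, 2021, 3 days after the deadline.
No need to go further; step 5 was not satisfied.

Step 5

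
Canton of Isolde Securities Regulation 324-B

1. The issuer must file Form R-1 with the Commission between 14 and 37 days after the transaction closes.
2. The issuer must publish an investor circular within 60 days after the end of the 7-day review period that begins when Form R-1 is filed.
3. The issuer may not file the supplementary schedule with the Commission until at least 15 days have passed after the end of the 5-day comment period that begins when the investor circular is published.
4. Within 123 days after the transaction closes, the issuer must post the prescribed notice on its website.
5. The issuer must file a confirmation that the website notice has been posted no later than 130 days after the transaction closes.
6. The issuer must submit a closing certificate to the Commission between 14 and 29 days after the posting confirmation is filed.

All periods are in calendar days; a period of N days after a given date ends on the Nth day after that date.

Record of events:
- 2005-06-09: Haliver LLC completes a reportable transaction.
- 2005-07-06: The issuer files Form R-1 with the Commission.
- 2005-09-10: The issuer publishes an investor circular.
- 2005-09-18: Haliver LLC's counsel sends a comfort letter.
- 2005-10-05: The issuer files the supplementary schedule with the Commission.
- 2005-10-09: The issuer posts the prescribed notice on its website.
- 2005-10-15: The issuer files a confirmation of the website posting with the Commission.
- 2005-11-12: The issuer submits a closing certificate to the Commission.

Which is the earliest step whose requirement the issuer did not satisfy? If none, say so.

(1) the permitted window runs from 2005-06-09 + 14 = 2005-06-23 to 2005-06-09 + 37 = 2005-07-16; done 2005-07-06 — within the window.
(2) due by 2005-07-13 + 60 days = 2005-09-11; done 2005-09-10 — timely.
(3) permitted from 2005-09-15 + 15 days = 2005-09-30 onward; done 2005-10-05 — permitted.
(4) due by 2005-06-09 + 123 days = 2005-10-10; completed 2005-10-09, before the deadline.
(5) due by 2005-06-09 + 130 days = 2005-10-17; done 2005-10-15 — timely.
(6) the permitted window runs from 2005-10-15 + 14 = 2005-10-29 to 2005-10-15 + 29 = 2005-11-13; done 2005-11-12, which is between those dates.

None — every step was satisfied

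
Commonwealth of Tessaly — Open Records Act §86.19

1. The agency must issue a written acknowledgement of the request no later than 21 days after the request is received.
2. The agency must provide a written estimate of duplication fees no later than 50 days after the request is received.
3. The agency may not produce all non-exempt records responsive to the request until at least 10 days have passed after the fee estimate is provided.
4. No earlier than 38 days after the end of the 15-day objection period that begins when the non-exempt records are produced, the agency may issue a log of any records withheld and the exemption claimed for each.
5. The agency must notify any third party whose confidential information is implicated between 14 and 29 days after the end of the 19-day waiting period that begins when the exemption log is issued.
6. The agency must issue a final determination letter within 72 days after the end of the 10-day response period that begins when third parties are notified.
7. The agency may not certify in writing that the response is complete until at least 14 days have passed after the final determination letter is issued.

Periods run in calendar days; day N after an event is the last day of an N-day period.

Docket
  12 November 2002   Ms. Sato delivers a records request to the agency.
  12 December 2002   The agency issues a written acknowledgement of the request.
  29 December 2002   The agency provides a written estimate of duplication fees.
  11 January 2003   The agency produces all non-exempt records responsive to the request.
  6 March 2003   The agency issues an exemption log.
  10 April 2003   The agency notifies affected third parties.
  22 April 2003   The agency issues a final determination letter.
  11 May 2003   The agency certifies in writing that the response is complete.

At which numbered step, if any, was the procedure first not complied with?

Step 1

Step 1 — counting 21 days from 12 November 2002 (when the request is received) gives a deadline of 3 December 2002; not done until 12 December 2002, 9 days after the deadline.
That is the first point of non-compliance.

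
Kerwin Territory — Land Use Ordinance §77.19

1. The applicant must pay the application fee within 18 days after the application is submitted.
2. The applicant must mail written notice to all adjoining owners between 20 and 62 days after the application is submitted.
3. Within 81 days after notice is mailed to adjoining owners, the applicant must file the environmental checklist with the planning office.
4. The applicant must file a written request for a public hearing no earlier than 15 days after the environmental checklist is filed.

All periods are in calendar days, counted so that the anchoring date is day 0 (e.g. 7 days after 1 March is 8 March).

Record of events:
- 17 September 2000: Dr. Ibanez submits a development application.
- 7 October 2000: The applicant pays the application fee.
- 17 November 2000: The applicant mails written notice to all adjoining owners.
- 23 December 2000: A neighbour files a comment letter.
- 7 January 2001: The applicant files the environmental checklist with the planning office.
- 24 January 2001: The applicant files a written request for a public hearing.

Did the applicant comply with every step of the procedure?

No

(1) due by 17 September 2000 + 18 days = 5 October 2000; done 7 October 2000 — 2 days late.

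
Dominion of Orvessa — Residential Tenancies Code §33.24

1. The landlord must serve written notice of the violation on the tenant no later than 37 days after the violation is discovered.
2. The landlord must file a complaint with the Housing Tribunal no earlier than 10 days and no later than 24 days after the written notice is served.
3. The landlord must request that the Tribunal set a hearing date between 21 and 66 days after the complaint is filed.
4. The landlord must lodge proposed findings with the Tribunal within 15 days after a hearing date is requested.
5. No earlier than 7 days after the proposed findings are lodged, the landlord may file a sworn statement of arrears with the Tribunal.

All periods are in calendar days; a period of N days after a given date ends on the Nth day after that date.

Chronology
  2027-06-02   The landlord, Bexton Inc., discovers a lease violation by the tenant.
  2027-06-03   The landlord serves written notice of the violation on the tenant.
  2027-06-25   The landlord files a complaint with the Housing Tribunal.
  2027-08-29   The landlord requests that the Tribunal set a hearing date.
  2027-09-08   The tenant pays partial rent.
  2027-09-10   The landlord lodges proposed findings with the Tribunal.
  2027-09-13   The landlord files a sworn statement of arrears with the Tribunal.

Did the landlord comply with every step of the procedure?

Step 1 — counting 37 days from 2027-06-02 (when the violation is discovered) gives a deadline of 2027-07-09; done 2027-06-03 — timely.
Step 2 — 10 and 24 days from 2027-06-03 (when the written notice is served) are 2027-06-13 and 2027-06-27 respectively; done 2027-06-25, which is between those dates.
Step 3 — 21 and 66 days from 2027-06-25 (when the complaint is filed) are 2027-07-16 and 2027-08-30 respectively; 2027-08-29 falls inside that range.
Step 4 — counting 15 days from 2027-08-29 (when a hearing date is requested) gives a deadline of 2027-09-13; done 2027-09-10 — timely.
Step 5 — must wait 7 days from 2027-09-10 (when the proposed findings are lodged), so not before 2027-09-17; 2027-09-13 is 4 days before the earliest permitted date.
The procedure was therefore not followed at step 5.

No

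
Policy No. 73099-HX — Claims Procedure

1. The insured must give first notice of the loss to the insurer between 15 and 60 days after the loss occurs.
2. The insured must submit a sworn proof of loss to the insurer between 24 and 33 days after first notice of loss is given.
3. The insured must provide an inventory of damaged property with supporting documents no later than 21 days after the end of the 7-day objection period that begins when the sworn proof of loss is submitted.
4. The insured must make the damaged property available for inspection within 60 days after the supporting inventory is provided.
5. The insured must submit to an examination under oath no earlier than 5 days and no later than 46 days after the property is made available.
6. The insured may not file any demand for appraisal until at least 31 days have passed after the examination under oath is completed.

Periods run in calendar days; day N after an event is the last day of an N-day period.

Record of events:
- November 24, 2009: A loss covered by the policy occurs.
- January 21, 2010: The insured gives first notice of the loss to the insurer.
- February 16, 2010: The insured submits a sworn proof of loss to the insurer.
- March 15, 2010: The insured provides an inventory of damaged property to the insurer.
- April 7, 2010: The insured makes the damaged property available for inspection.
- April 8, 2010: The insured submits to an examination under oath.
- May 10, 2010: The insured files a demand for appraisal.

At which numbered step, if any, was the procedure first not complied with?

Step 1 — 15 and 60 days from November 24, 2009 (when the loss occurs) are December 9, 2009 and January 23, 2010 respectively; done January 21, 2010 — within the window.
Step 2 — 24 and 33 days from January 21, 2010 (when first notice of loss is given) are February 14, 2010 and February 23, 2010 respectively; done February 16, 2010 — within the window.
Step 3 — counting 21 days from February 23, 2010 (end of the 7-day objection period, which began when the sworn proof of loss is submitted on February 16, 2010) gives a deadline of March 16, 2010; March 15, 2010 is within that limit.
Step 4 — counting 60 days from March 15, 2010 (when the supporting inventory is provided) gives a deadline of May 14, 2010; done April 7, 2010 — timely.
Step 5 — 5 and 46 days from April 7, 2010 (when the property is made available) are April 12, 2010 and May 23, 2010 respectively; done April 8, 2010 — 4 days before the window opened.

Step 5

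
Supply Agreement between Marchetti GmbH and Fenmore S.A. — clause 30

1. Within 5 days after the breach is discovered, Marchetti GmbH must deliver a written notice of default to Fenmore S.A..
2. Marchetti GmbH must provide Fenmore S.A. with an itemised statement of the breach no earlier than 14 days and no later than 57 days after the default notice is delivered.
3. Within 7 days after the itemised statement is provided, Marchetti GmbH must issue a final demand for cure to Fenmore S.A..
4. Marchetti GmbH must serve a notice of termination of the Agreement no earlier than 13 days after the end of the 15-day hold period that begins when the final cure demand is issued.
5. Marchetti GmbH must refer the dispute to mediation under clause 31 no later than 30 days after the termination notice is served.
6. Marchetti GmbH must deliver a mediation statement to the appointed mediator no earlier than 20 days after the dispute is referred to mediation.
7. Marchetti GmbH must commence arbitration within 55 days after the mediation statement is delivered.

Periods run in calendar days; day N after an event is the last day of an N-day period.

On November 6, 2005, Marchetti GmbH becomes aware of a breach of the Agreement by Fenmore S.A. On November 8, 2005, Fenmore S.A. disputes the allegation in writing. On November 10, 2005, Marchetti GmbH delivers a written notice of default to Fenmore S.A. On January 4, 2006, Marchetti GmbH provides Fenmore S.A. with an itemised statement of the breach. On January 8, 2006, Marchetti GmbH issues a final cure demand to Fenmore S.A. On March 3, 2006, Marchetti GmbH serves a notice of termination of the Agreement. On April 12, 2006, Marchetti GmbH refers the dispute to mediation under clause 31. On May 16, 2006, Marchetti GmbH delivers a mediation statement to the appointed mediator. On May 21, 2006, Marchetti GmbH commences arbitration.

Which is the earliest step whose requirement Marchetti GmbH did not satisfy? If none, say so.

Step 1: 5 days after November 6, 2005 (when the breach is discovered) is November 11, 2005; done November 10, 2005 — timely.
Step 2: the window is 14–57 days after November 10, 2005 (when the default notice is delivered), so November 24, 2005 through January 6, 2006; January 4, 2006 falls inside that range.
Step 3: 7 days after January 4, 2006 (when the itemised statement is provided) is January 11, 2006; completed January 8, 2006, before the deadline.
Step 4: the earliest permitted date is 13 days after January 23, 2006 (end of the 15-day hold period, which began when the final cure demand is issued on January 8, 2006), i.e. February 5, 2006; done March 3, 2006, after the minimum wait.
Step 5: 30 days after March 3, 2006 (when the termination notice is served) is April 2, 2006; April 12, 2006 misses that deadline by 10 days.
No need to go further; step 5 was not satisfied.

Step 5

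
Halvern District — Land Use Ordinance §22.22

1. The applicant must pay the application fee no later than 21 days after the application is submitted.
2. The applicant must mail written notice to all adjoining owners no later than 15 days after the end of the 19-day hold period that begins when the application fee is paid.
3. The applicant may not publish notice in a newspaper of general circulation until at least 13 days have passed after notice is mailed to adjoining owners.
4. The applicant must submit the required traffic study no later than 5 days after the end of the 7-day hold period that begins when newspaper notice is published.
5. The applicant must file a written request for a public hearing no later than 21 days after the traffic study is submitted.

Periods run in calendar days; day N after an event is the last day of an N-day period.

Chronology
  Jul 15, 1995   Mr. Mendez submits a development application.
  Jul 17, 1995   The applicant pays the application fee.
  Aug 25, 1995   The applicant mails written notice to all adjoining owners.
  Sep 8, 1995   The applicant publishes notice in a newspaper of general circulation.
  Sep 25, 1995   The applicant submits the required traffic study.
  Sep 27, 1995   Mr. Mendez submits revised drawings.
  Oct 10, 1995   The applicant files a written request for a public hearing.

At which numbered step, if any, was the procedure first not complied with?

Step 1: 21 days after Jul 15, 1995 (when the application is submitted) is Aug 5, 1995; Jul 17, 1995 is within that limit.
Step 2: 15 days after Aug 5, 1995 (end of the 19-day hold period, which began when the application fee is paid on Jul 17, 1995) is Aug 20, 1995; Aug 25, 1995 misses that deadline by 5 days.

Step 2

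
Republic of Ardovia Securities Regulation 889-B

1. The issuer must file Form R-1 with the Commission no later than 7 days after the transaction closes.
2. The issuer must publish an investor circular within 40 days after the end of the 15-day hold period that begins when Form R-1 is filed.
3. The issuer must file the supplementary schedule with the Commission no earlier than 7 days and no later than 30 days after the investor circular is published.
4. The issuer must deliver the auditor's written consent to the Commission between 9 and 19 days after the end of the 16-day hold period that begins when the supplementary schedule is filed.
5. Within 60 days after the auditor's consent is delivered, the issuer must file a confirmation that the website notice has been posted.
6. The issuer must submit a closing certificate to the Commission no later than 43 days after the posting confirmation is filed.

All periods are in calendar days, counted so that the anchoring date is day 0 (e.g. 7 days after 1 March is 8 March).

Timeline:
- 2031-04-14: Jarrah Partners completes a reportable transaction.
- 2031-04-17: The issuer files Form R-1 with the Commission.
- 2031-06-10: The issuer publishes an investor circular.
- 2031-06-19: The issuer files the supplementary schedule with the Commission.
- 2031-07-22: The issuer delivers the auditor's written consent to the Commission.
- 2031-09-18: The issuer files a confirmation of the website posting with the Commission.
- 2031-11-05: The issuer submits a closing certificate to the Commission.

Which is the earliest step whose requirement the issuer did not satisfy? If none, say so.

Step 1 — counting 7 days from 2031-04-14 (when the transaction closes) gives a deadline of 2031-04-21; completed 2031-04-17, before the deadline.
Step 2 — counting 40 days from 2031-05-02 (end of the 15-day hold period, which began when Form R-1 is filed on 2031-04-17) gives a deadline of 2031-06-11; completed 2031-06-10, before the deadline.
Step 3 — 7 and 30 days from 2031-06-10 (when the investor circular is published) are 2031-06-17 and 2031-07-10 respectively; 2031-06-19 falls inside that range.
Step 4 — 9 and 19 days from 2031-07-05 (end of the 16-day hold period, which began when the supplementary schedule is filed on 2031-06-19) are 2031-07-14 and 2031-07-24 respectively; done 2031-07-22, which is between those dates.
Step 5 — counting 60 days from 2031-07-22 (when the auditor's consent is delivered) gives a deadline of 2031-09-20; 2031-09-18 is within that limit.
Step 6 — counting 43 days from 2031-09-18 (when the posting confirmation is filed) gives a deadline of 2031-10-31; done 2031-11-05 — 5 days late.
The procedure was therefore not followed at step 6.

Step 6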